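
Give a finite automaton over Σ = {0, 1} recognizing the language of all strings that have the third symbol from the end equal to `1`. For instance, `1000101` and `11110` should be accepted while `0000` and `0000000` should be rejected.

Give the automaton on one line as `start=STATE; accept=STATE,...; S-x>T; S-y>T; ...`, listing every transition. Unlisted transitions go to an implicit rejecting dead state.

start=q0; accept=q11,q12,q13,q14; q0-0>q1; q0-1>q2; q1-0>q3; q1-1>q4; q2-0>q5; q2-1>q6; q3-0>q7; q3-1>q8; q4-0>q9; q4-1>q10; q5-0>q11; q5-1>q12; q6-0>q13; q6-1>q14; q7-0>q7; q7-1>q8; q8-0>q9; q8-1>q10; q9-0>q11; q9-1>q12; q10-0>q13; q10-1>q14; q11-0>q7; q11-1>q8; q12-0>q9; q12-1>q10; q13-0>q11; q13-1>q12; q14-0>q13; q14-1>q14

A DFA must remember the last 3 symbols (since which symbol is third-to-last isn't known until the input ends). Use one state per possible window of the last ≤3 symbols; accept from those whose window starts with `1`.
15 states suffice.
          0    1  
>  q0     q1   q2 
   q1     q3   q4 
   q2     q5   q6 
   q3     q7   q8 
   q4     q9  q10 
   q5    q11  q12 
   q6    q13  q14 
   q7     q7   q8 
   q8     q9  q10 
   q9    q11  q12 
   q10   q13  q14 
 * q11    q7   q8 
 * q12    q9  q10 
 * q13   q11  q12 
 * q14   q13  q14 
(> = start, * = accepting)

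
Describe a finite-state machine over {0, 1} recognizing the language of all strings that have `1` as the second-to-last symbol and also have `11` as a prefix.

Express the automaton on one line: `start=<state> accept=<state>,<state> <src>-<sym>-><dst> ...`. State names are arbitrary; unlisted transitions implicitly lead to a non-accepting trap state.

start=q0 accept=q6,q8 q0-0->q1 q0-1->q2 q1-0->q3 q1-1->q4 q2-0->q5 q2-1->q6 q3-0->q3 q3-1->q4 q4-0->q5 q4-1->q7 q5-0->q3 q5-1->q4 q6-0->q8 q6-1->q6 q7-0->q5 q7-1->q7 q8-0->q9 q8-1->q10 q9-0->q9 q9-1->q10 q10-0->q8 q10-1->q6

Handle the two conditions separately and then intersect. The first has 7 states tracking the last 2 symbols read; the second has 4 states tracking whether the input so far still matches the prefix `11`. A product state is a pair (one from each), accepting exactly when both do.
With 11 states:
          0    1  
>  q0     q1   q2 
   q1     q3   q4 
   q2     q5   q6 
   q3     q3   q4 
   q4     q5   q7 
   q5     q3   q4 
 * q6     q8   q6 
   q7     q5   q7 
 * q8     q9  q10 
   q9     q9  q10 
   q10    q8   q6 
(> = start, * = accepting)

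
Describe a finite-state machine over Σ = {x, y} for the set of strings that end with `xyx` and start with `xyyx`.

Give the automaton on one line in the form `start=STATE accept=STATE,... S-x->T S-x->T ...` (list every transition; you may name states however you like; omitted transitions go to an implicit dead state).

start=q0 accept=q10 q0-x->q1 q0-y->q2 q1-x->q3 q1-y->q4 q2-x->q3 q2-y->q2 q3-x->q3 q3-y->q5 q4-x->q6 q4-y->q7 q5-x->q6 q5-y->q2 q6-x->q3 q6-y->q5 q7-x->q8 q7-y->q2 q8-x->q8 q8-y->q9 q9-x->q10 q9-y->q11 q10-x->q8 q10-y->q9 q11-x->q8 q11-y->q11

Build one automaton per condition and run them in lockstep. The first has 4 states tracking how much of the suffix `xyx` has currently been matched; the second has 6 states tracking whether the input so far still matches the prefix `xyyx`. A product state is a pair (one from each), accepting exactly when both do.
12 states suffice.
          x    y  
>  q0     q1   q2 
   q1     q3   q4 
   q2     q3   q2 
   q3     q3   q5 
   q4     q6   q7 
   q5     q6   q2 
   q6     q3   q5 
   q7     q8   q2 
   q8     q8   q9 
   q9    q10  q11 
 * q10    q8   q9 
   q11    q8  q11 
(> = start, * = accepting)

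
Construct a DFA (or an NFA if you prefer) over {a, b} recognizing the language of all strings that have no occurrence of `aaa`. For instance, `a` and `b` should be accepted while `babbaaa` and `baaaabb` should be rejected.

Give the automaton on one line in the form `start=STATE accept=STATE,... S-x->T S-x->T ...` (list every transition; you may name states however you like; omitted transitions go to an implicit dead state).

start=s0 accept=s0,s1,s2 s0-a->s1 s0-b->s0 s1-a->s2 s1-b->s0 s2-a->s3 s2-b->s0 s3-a->s3 s3-b->s3

This is the complement of 'contains `aaa`'. Use the same substring-matching states — s0 through s3 holding how much of `aaa` has just been matched — but flip the accepting set: everything except the trap s3 accepts.
With 4 states:
        a   b  
>* s0   s1  s0 
 * s1   s2  s0 
 * s2   s3  s0 
   s3   s3  s3 
(> = start, * = accepting)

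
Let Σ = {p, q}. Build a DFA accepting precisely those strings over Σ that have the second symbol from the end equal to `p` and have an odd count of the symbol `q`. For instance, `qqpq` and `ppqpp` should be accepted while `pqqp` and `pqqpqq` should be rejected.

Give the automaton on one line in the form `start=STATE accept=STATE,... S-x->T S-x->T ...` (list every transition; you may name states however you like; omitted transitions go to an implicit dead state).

Handle the two conditions separately and then intersect. One (7 states) tracks the last 2 symbols read; the other (2 states) tracks the count of `q`s modulo 2. Each combined state is a pair, one component from each; accept when both components accept.
          p    q  
>  S0     S1   S2 
   S1     S3   S4 
   S2     S5   S6 
   S3     S3   S4 
 * S4     S5   S6 
   S5     S7   S8 
   S6     S9  S10 
 * S7     S7   S8 
   S8     S9  S10 
   S9     S3   S4 
   S10    S5   S6 
(> = start, * = accepting)

start=S0 accept=S4,S7 S0-p->S1 S0-q->S2 S1-p->S3 S1-q->S4 S2-p->S5 S2-q->S6 S3-p->S3 S3-q->S4 S4-p->S5 S4-q->S6 S5-p->S7 S5-q->S8 S6-p->S9 S6-q->S10 S7-p->S7 S7-q->S8 S8-p->S9 S8-q->S10 S9-p->S3 S9-q->S4 S10-p->S5 S10-q->S6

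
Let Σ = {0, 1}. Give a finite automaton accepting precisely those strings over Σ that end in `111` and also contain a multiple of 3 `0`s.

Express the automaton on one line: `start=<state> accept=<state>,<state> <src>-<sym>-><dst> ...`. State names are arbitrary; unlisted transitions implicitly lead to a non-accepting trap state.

start=s0 accept=s5 s0-0->s1 s0-1->s2 s1-0->s3 s1-1->s1 s2-0->s1 s2-1->s4 s3-0->s0 s3-1->s3 s4-0->s1 s4-1->s5 s5-0->s1 s5-1->s5

Build one automaton per condition and run them in lockstep. One (4 states) tracks how much of the suffix `111` has currently been matched; the other (3 states) tracks the count of `0`s modulo 3. Each combined state is a pair, one component from each; accept when both components accept. Equivalent product states are then merged.
6 states suffice.
        0   1  
>  s0   s1  s2 
   s1   s3  s1 
   s2   s1  s4 
   s3   s0  s3 
   s4   s1  s5 
 * s5   s1  s5 
(> = start, * = accepting)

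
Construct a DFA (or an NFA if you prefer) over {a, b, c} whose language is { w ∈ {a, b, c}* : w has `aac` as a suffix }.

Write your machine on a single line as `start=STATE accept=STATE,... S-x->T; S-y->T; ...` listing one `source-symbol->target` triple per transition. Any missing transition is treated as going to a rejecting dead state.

Let each state record the length of the longest suffix of the input read so far that is also a prefix of `aac`. q1 means the last symbol is `a`; q2 means the last 2 symbols are `aa`; q3 means the last 3 symbols are `aac`. Accept only at q3, where the string currently ends in `aac`.
With 4 states:
        a   b   c  
>  q0   q1  q0  q0 
   q1   q2  q0  q0 
   q2   q2  q0  q3 
 * q3   q1  q0  q0 
(> = start, * = accepting)

start=q0; accept=q3; q0-a->q1; q0-b->q0; q0-c->q0; q1-a->q2; q1-b->q0; q1-c->q0; q2-a->q2; q2-b->q0; q2-c->q3; q3-a->q1; q3-b->q0; q3-c->q0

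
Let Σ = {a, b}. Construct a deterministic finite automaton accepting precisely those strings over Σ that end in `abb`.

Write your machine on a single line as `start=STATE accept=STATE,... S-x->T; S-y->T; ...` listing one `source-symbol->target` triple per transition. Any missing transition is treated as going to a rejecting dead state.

start=S0; accept=S3; S0-a->S1; S0-b->S0; S1-a->S1; S1-b->S2; S2-a->S1; S2-b->S3; S3-a->S1; S3-b->S0

Remember how much of `abb` the current input suffix matches. State S0 means no match yet; S1 means the last symbol is `a`; S2 means the last 2 symbols are `ab`; S3 means the last 3 symbols are `abb`. Only S3 accepts. On a mismatch, fall back to the longest proper suffix that is still a prefix of `abb`.
4 states suffice.
        a   b  
>  S0   S1  S0 
   S1   S1  S2 
   S2   S1  S3 
 * S3   S1  S0 
(> = start, * = accepting)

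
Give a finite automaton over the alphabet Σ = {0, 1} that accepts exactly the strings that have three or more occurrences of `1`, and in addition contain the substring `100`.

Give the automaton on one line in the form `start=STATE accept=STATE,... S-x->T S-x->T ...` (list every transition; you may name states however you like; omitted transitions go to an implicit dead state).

start=S0 accept=S9 S0-0->S0 S0-1->S1 S1-0->S2 S1-1->S3 S2-0->S4 S2-1->S3 S3-0->S5 S3-1->S6 S4-0->S4 S4-1->S7 S5-0->S7 S5-1->S6 S6-0->S8 S6-1->S6 S7-0->S7 S7-1->S9 S8-0->S9 S8-1->S6 S9-0->S9 S9-1->S9

Handle the two conditions separately and then intersect. One (5 states) tracks the count of `1`s, saturating at 4; the other (4 states) tracks whether and how much of `100` has been seen. Each combined state is a pair, one component from each; accept when both components accept. Equivalent product states are then merged.
10 states suffice.
        0   1  
>  S0   S0  S1 
   S1   S2  S3 
   S2   S4  S3 
   S3   S5  S6 
   S4   S4  S7 
   S5   S7  S6 
   S6   S8  S6 
   S7   S7  S9 
   S8   S9  S6 
 * S9   S9  S9 
(> = start, * = accepting)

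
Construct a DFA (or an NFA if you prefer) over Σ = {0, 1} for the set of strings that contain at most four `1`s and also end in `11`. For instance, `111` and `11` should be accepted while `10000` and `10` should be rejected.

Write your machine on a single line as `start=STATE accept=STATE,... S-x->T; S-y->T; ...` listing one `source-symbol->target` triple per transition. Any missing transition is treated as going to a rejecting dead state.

Build one automaton per condition and run them in lockstep. One (6 states) tracks the count of `1`s, saturating at 5; the other (3 states) tracks how much of the suffix `11` has currently been matched. Each combined state is a pair, one component from each; accept when both components accept.
With 15 states:
          0    1  
>  q0     q0   q1 
   q1     q2   q3 
   q2     q2   q4 
 * q3     q5   q6 
   q4     q5   q6 
   q5     q5   q7 
 * q6     q8   q9 
   q7     q8   q9 
   q8     q8  q10 
 * q9    q11  q12 
   q10   q11  q12 
   q11   q11  q13 
   q12   q14  q12 
   q13   q14  q12 
   q14   q14  q13 
(> = start, * = accepting)

start=q0; accept=q3,q6,q9; q0-0->q0; q0-1->q1; q1-0->q2; q1-1->q3; q2-0->q2; q2-1->q4; q3-0->q5; q3-1->q6; q4-0->q5; q4-1->q6; q5-0->q5; q5-1->q7; q6-0->q8; q6-1->q9; q7-0->q8; q7-1->q9; q8-0->q8; q8-1->q10; q9-0->q11; q9-1->q12; q10-0->q11; q10-1->q12; q11-0->q11; q11-1->q13; q12-0->q14; q12-1->q12; q13-0->q14; q13-1->q12; q14-0->q14; q14-1->q13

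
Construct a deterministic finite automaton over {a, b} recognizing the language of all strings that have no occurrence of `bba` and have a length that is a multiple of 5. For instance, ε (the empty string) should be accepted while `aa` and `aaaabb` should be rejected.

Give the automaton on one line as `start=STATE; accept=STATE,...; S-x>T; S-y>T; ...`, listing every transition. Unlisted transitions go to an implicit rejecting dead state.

Handle the two conditions separately and then intersect. One (4 states) tracks partial matches of the forbidden pattern `bba`; the other (5 states) tracks the input length modulo 5. Each combined state is a pair, one component from each; accept when both components accept.
A 20-state machine:
          a    b  
>* s0     s1   s2 
   s1     s3   s4 
   s2     s3   s5 
   s3     s6   s7 
   s4     s6   s8 
   s5     s9   s8 
   s6    s10  s11 
   s7    s10  s12 
   s8    s13  s12 
   s9    s13  s13 
   s10    s0  s14 
   s11    s0  s15 
   s12   s16  s15 
   s13   s16  s16 
 * s14    s1  s17 
 * s15   s18  s17 
   s16   s18  s18 
   s17   s19   s5 
   s18   s19  s19 
   s19    s9   s9 
(> = start, * = accepting)

start=s0; accept=s0,s14,s15; s0-a>s1; s0-b>s2; s1-a>s3; s1-b>s4; s2-a>s3; s2-b>s5; s3-a>s6; s3-b>s7; s4-a>s6; s4-b>s8; s5-a>s9; s5-b>s8; s6-a>s10; s6-b>s11; s7-a>s10; s7-b>s12; s8-a>s13; s8-b>s12; s9-a>s13; s9-b>s13; s10-a>s0; s10-b>s14; s11-a>s0; s11-b>s15; s12-a>s16; s12-b>s15; s13-a>s16; s13-b>s16; s14-a>s1; s14-b>s17; s15-a>s18; s15-b>s17; s16-a>s18; s16-b>s18; s17-a>s19; s17-b>s5; s18-a>s19; s18-b>s19; s19-a>s9; s19-b>s9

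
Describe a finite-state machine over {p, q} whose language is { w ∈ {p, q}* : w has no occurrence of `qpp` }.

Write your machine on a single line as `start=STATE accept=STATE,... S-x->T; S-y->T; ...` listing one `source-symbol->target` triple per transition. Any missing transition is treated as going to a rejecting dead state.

Track partial matches of the forbidden pattern `qpp`. State S3 is a dead state reached once `qpp` has occurred; every other state accepts. S0 means no part of `qpp` is currently matched.
A 4-state machine:
        p   q  
>* S0   S0  S1 
 * S1   S2  S1 
 * S2   S3  S1 
   S3   S3  S3 
(> = start, * = accepting)

start=S0; accept=S0,S1,S2; S0-p->S0; S0-q->S1; S1-p->S2; S1-q->S1; S2-p->S3; S2-q->S1; S3-p->S3; S3-q->S3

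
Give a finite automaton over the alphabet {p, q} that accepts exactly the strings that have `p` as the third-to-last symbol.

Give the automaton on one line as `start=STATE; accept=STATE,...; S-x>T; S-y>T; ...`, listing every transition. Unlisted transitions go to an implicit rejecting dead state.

start=A; accept=H,I,J,K; A-p>B; A-q>C; B-p>D; B-q>E; C-p>F; C-q>G; D-p>H; D-q>I; E-p>J; E-q>K; F-p>L; F-q>M; G-p>N; G-q>O; H-p>H; H-q>I; I-p>J; I-q>K; J-p>L; J-q>M; K-p>N; K-q>O; L-p>H; L-q>I; M-p>J; M-q>K; N-p>L; N-q>M; O-p>N; O-q>O

Because acceptance depends on a position counted from the end, the machine has to buffer the most recent 3 symbols. Make each state the string of the last up-to-3 symbols read; on input `x` shift the window left and append `x`. Accept when the buffered window has length 3 and begins with `p`.
15 states suffice.
       p  q 
>  A   B  C 
   B   D  E 
   C   F  G 
   D   H  I 
   E   J  K 
   F   L  M 
   G   N  O 
 * H   H  I 
 * I   J  K 
 * J   L  M 
 * K   N  O 
   L   H  I 
   M   J  K 
   N   L  M 
   O   N  O 
(> = start, * = accepting)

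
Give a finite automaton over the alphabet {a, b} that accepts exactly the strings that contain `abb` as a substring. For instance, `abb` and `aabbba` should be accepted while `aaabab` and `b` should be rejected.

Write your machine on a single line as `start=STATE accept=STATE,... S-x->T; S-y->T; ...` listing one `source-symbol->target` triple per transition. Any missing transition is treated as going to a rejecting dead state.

States q0..q2 record the length of the longest prefix of `abb` that matches the current input suffix. Reaching q3 means `abb` has been seen, and we stay there forever. Accept from q3.
        a   b  
>  q0   q1  q0 
   q1   q1  q2 
   q2   q1  q3 
 * q3   q3  q3 
(> = start, * = accepting)

start=q0; accept=q3; q0-a->q1; q0-b->q0; q1-a->q1; q1-b->q2; q2-a->q1; q2-b->q3; q3-a->q3; q3-b->q3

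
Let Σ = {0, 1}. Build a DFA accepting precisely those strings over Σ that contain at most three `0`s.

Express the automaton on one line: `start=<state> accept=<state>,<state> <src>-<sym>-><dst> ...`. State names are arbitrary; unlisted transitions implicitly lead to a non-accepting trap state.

start=s0 accept=s0,s1,s2,s3 s0-0->s1 s0-1->s0 s1-0->s2 s1-1->s1 s2-0->s3 s2-1->s2 s3-0->s4 s3-1->s3 s4-0->s4 s4-1->s4

Count `0`s, saturating at 4: states s0 through s3 mean 0 through 3 `0`s seen; s4 means more than 3. Each `0` increments (capped at s4); other symbols loop. Accept from {s0, s1, s2, s3}.
        0   1  
>* s0   s1  s0 
 * s1   s2  s1 
 * s2   s3  s2 
 * s3   s4  s3 
   s4   s4  s4 
(> = start, * = accepting)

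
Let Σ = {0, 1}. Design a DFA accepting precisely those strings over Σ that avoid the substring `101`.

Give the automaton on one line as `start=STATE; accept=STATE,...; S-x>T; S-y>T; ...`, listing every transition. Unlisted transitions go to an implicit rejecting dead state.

This is the complement of 'contains `101`'. Use the same substring-matching states — q0 through q3 holding how much of `101` has just been matched — but flip the accepting set: everything except the trap q3 accepts.
        0   1  
>* q0   q0  q1 
 * q1   q2  q1 
 * q2   q0  q3 
   q3   q3  q3 
(> = start, * = accepting)

start=q0; accept=q0,q1,q2; q0-0>q0; q0-1>q1; q1-0>q2; q1-1>q1; q2-0>q0; q2-1>q3; q3-0>q3; q3-1>q3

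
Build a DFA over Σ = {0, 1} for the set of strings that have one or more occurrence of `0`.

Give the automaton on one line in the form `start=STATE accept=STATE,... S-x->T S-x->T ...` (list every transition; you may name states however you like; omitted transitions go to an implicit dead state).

start=S0 accept=S1,S2 S0-0->S1 S0-1->S0 S1-0->S2 S1-1->S1 S2-0->S2 S2-1->S2

Count `0`s, saturating at 2: state S0 means no `0` yet, S1 means one `0` seen, S2 means more than one. Each `0` increments (capped at S2); other symbols loop. Accept from {S1, S2}.
        0   1  
>  S0   S1  S0 
 * S1   S2  S1 
 * S2   S2  S2 
(> = start, * = accepting)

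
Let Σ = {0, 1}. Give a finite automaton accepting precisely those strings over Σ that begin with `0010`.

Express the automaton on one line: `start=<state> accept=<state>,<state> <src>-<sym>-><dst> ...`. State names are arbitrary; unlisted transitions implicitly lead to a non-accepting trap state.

start=s0 accept=s4 s0-0->s1 s0-1->s5 s1-0->s2 s1-1->s5 s2-0->s5 s2-1->s3 s3-0->s4 s3-1->s5 s4-0->s4 s4-1->s4 s5-0->s5 s5-1->s5

Check the first 4 symbols one by one: s0 through s3 record how many have matched `0010` so far; any wrong symbol goes to the dead state s5. After all 4 match we enter the accepting sink s4.
A 6-state machine:
        0   1  
>  s0   s1  s5 
   s1   s2  s5 
   s2   s5  s3 
   s3   s4  s5 
 * s4   s4  s4 
   s5   s5  s5 
(> = start, * = accepting)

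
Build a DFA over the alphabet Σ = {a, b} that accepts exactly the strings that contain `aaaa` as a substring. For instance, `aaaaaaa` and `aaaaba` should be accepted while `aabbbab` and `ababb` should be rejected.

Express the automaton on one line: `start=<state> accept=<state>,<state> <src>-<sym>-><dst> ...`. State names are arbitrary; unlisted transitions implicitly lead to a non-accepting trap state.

start=s0 accept=s4 s0-a->s1 s0-b->s0 s1-a->s2 s1-b->s0 s2-a->s3 s2-b->s0 s3-a->s4 s3-b->s0 s4-a->s4 s4-b->s4

States s0..s3 record the length of the longest prefix of `aaaa` that matches the current input suffix. Reaching s4 means `aaaa` has been seen, and we stay there forever. Accept from s4.
A 5-state machine:
        a   b  
>  s0   s1  s0 
   s1   s2  s0 
   s2   s3  s0 
   s3   s4  s0 
 * s4   s4  s4 
(> = start, * = accepting)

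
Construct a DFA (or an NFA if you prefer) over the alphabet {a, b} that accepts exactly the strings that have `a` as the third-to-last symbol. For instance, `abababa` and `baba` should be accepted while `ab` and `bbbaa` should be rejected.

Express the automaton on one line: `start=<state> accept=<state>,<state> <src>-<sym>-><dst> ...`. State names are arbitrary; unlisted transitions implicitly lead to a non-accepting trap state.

start=s0 accept=s7,s8,s9,s10 s0-a->s1 s0-b->s2 s1-a->s3 s1-b->s4 s2-a->s5 s2-b->s6 s3-a->s7 s3-b->s8 s4-a->s9 s4-b->s10 s5-a->s11 s5-b->s12 s6-a->s13 s6-b->s14 s7-a->s7 s7-b->s8 s8-a->s9 s8-b->s10 s9-a->s11 s9-b->s12 s10-a->s13 s10-b->s14 s11-a->s7 s11-b->s8 s12-a->s9 s12-b->s10 s13-a->s11 s13-b->s12 s14-a->s13 s14-b->s14

Because acceptance depends on a position counted from the end, the machine has to buffer the most recent 3 symbols. Make each state the string of the last up-to-3 symbols read; on input `x` shift the window left and append `x`. Accept when the buffered window has length 3 and begins with `a`.
15 states suffice.
          a    b  
>  s0     s1   s2 
   s1     s3   s4 
   s2     s5   s6 
   s3     s7   s8 
   s4     s9  s10 
   s5    s11  s12 
   s6    s13  s14 
 * s7     s7   s8 
 * s8     s9  s10 
 * s9    s11  s12 
 * s10   s13  s14 
   s11    s7   s8 
   s12    s9  s10 
   s13   s11  s12 
   s14   s13  s14 
(> = start, * = accepting)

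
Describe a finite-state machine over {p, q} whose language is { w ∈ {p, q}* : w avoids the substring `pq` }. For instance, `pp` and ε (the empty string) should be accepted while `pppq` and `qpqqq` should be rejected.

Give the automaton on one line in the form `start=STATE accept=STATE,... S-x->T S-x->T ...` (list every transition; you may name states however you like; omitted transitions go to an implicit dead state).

start=A accept=A,B A-p->B A-q->A B-p->B B-q->C C-p->C C-q->C

Track partial matches of the forbidden pattern `pq`. State C is a dead state reached once `pq` has occurred; every other state accepts. A means no part of `pq` is currently matched.
With 3 states:
       p  q 
>* A   B  A 
 * B   B  C 
   C   C  C 
(> = start, * = accepting)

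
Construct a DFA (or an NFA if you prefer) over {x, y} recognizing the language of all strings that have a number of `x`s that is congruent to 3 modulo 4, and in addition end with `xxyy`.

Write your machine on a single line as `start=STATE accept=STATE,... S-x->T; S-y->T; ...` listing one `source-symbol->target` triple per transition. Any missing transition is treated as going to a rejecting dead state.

start=s0; accept=s7; s0-x->s1; s0-y->s0; s1-x->s2; s1-y->s1; s2-x->s3; s2-y->s4; s3-x->s0; s3-y->s5; s4-x->s6; s4-y->s4; s5-x->s0; s5-y->s7; s6-x->s0; s6-y->s6; s7-x->s0; s7-y->s6

Build one automaton per condition and run them in lockstep. The first has 4 states tracking the count of `x`s modulo 4; the second has 5 states tracking how much of the suffix `xxyy` has currently been matched. A product state is a pair (one from each), accepting exactly when both do. Equivalent product states are then merged.
8 states suffice.
        x   y  
>  s0   s1  s0 
   s1   s2  s1 
   s2   s3  s4 
   s3   s0  s5 
   s4   s6  s4 
   s5   s0  s7 
   s6   s0  s6 
 * s7   s0  s6 
(> = start, * = accepting)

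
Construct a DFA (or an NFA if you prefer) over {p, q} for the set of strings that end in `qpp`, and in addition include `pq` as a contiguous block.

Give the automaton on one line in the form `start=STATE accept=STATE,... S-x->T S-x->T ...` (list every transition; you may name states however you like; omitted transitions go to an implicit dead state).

Run two small machines in parallel and take their product. The first has 4 states tracking how much of the suffix `qpp` has currently been matched; the second has 3 states tracking whether and how much of `pq` has been seen. A product state is a pair (one from each), accepting exactly when both do. After merging equivalent states the machine shrinks.
With 5 states:
       p  q 
>  A   B  A 
   B   B  C 
   C   D  C 
   D   E  C 
 * E   B  C 
(> = start, * = accepting)

start=A accept=E A-p->B A-q->A B-p->B B-q->C C-p->D C-q->C D-p->E D-q->C E-p->B E-q->C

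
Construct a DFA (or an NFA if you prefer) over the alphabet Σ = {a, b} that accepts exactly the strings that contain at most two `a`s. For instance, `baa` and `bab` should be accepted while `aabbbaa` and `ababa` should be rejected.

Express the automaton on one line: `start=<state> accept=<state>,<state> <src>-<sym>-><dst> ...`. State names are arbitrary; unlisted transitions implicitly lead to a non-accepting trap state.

Count `a`s, saturating at 3: states S0 through S2 mean 0 through 2 `a`s seen; S3 means more than 2. Each `a` increments (capped at S3); other symbols loop. Accept from {S0, S1, S2}.
        a   b  
>* S0   S1  S0 
 * S1   S2  S1 
 * S2   S3  S2 
   S3   S3  S3 
(> = start, * = accepting)

start=S0 accept=S0,S1,S2 S0-a->S1 S0-b->S0 S1-a->S2 S1-b->S1 S2-a->S3 S2-b->S2 S3-a->S3 S3-b->S3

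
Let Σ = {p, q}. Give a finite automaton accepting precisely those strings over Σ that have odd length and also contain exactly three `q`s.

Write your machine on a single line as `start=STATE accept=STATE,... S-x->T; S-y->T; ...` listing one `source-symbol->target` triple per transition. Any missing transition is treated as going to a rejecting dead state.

start=s0; accept=s6; s0-p->s1; s0-q->s2; s1-p->s0; s1-q->s3; s2-p->s3; s2-q->s4; s3-p->s2; s3-q->s5; s4-p->s5; s4-q->s6; s5-p->s4; s5-q->s7; s6-p->s7; s6-q->s8; s7-p->s6; s7-q->s9; s8-p->s9; s8-q->s9; s9-p->s8; s9-q->s8

Run two small machines in parallel and take their product. One (2 states) tracks the input length modulo 2; the other (5 states) tracks the count of `q`s, saturating at 4. Each combined state is a pair, one component from each; accept when both components accept.
10 states suffice.
        p   q  
>  s0   s1  s2 
   s1   s0  s3 
   s2   s3  s4 
   s3   s2  s5 
   s4   s5  s6 
   s5   s4  s7 
 * s6   s7  s8 
   s7   s6  s9 
   s8   s9  s9 
   s9   s8  s8 
(> = start, * = accepting)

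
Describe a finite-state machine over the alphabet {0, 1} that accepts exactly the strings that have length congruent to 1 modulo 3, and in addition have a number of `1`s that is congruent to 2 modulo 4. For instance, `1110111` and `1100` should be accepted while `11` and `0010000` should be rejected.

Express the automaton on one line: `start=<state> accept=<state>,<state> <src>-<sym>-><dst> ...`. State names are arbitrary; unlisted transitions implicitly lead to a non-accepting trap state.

Handle the two conditions separately and then intersect. One (3 states) tracks the input length modulo 3; the other (4 states) tracks the count of `1`s modulo 4. Each combined state is a pair, one component from each; accept when both components accept.
With 12 states:
          0    1  
>  q0     q1   q2 
   q1     q3   q4 
   q2     q4   q5 
   q3     q0   q6 
   q4     q6   q7 
   q5     q7   q8 
   q6     q2   q9 
   q7     q9  q10 
   q8    q10   q1 
 * q9     q5  q11 
   q10   q11   q3 
   q11    q8   q0 
(> = start, * = accepting)

start=q0 accept=q9 q0-0->q1 q0-1->q2 q1-0->q3 q1-1->q4 q2-0->q4 q2-1->q5 q3-0->q0 q3-1->q6 q4-0->q6 q4-1->q7 q5-0->q7 q5-1->q8 q6-0->q2 q6-1->q9 q7-0->q9 q7-1->q10 q8-0->q10 q8-1->q1 q9-0->q5 q9-1->q11 q10-0->q11 q10-1->q3 q11-0->q8 q11-1->q0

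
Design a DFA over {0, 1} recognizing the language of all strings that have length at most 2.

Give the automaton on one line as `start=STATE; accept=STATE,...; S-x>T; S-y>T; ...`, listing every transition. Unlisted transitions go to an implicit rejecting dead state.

start=A; accept=A,B,C; A-0>B; A-1>B; B-0>C; B-1>C; C-0>D; C-1>D; D-0>D; D-1>D

We only need to distinguish lengths 0, 1, …, 2, and '>2'. Chain A → B → C → D on every symbol, with D looping. Accepting states: {A, B, C}.
4 states suffice.
       0  1 
>* A   B  B 
 * B   C  C 
 * C   D  D 
   D   D  D 
(> = start, * = accepting)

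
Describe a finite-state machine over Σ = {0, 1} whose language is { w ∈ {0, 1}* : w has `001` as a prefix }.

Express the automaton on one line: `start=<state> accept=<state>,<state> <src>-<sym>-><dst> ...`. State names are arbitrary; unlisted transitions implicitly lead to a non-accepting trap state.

Walk along `001` while the input agrees: from s0 take `0` to s1, and so on. Any deviation drops to the rejecting sink s4. Once s3 is reached the prefix is confirmed and every continuation is accepted.
5 states suffice.
        0   1  
>  s0   s1  s4 
   s1   s2  s4 
   s2   s4  s3 
 * s3   s3  s3 
   s4   s4  s4 
(> = start, * = accepting)

start=s0 accept=s3 s0-0->s1 s0-1->s4 s1-0->s2 s1-1->s4 s2-0->s4 s2-1->s3 s3-0->s3 s3-1->s3 s4-0->s4 s4-1->s4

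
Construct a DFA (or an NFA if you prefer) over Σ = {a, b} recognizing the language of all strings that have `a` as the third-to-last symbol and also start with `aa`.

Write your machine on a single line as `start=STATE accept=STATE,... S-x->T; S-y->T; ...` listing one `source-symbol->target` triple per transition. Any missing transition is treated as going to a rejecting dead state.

start=q0; accept=q4,q5,q6,q7; q0-a->q1; q0-b->q2; q1-a->q3; q1-b->q2; q2-a->q2; q2-b->q2; q3-a->q4; q3-b->q5; q4-a->q4; q4-b->q5; q5-a->q6; q5-b->q7; q6-a->q3; q6-b->q8; q7-a->q9; q7-b->q10; q8-a->q6; q8-b->q7; q9-a->q3; q9-b->q8; q10-a->q9; q10-b->q10

Handle the two conditions separately and then intersect. One (15 states) tracks the last 3 symbols read; the other (4 states) tracks whether the input so far still matches the prefix `aa`. Each combined state is a pair, one component from each; accept when both components accept. After merging equivalent states the machine shrinks.
With 11 states:
          a    b  
>  q0     q1   q2 
   q1     q3   q2 
   q2     q2   q2 
   q3     q4   q5 
 * q4     q4   q5 
 * q5     q6   q7 
 * q6     q3   q8 
 * q7     q9  q10 
   q8     q6   q7 
   q9     q3   q8 
   q10    q9  q10 
(> = start, * = accepting)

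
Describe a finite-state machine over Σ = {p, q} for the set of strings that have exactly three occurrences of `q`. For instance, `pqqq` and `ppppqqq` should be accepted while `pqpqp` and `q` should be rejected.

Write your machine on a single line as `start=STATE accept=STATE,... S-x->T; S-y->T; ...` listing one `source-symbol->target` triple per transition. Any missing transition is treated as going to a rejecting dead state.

Only the number of `q`s matters, and only up to 4. Make a chain S0 → S1 → S2 → S3 → S4 advanced by each `q` (with S4 absorbing); every other symbol self-loops. The accepting set is {S3}.
A 5-state machine:
        p   q  
>  S0   S0  S1 
   S1   S1  S2 
   S2   S2  S3 
 * S3   S3  S4 
   S4   S4  S4 
(> = start, * = accepting)

start=S0; accept=S3; S0-p->S0; S0-q->S1; S1-p->S1; S1-q->S2; S2-p->S2; S2-q->S3; S3-p->S3; S3-q->S4; S4-p->S4; S4-q->S4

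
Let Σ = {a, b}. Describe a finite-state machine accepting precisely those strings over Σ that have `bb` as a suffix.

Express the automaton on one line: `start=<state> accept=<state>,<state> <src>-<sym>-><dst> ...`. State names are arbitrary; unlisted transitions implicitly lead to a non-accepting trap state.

Let each state record the length of the longest suffix of the input read so far that is also a prefix of `bb`. q1 means the last symbol is `b`; q2 means the last 2 symbols are `bb`. Accept only at q2, where the string currently ends in `bb`.
A 3-state machine:
        a   b  
>  q0   q0  q1 
   q1   q0  q2 
 * q2   q0  q2 
(> = start, * = accepting)

start=q0 accept=q2 q0-a->q0 q0-b->q1 q1-a->q0 q1-b->q2 q2-a->q0 q2-b->q2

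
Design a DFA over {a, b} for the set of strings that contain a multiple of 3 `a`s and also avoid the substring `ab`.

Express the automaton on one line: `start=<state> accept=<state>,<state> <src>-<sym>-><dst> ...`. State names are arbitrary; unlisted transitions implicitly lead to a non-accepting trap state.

start=S0 accept=S0,S4 S0-a->S1 S0-b->S0 S1-a->S2 S1-b->S3 S2-a->S4 S2-b->S5 S3-a->S5 S3-b->S3 S4-a->S1 S4-b->S6 S5-a->S6 S5-b->S5 S6-a->S3 S6-b->S6

Build one automaton per condition and run them in lockstep. One (3 states) tracks the count of `a`s modulo 3; the other (3 states) tracks partial matches of the forbidden pattern `ab`. Each combined state is a pair, one component from each; accept when both components accept.
        a   b  
>* S0   S1  S0 
   S1   S2  S3 
   S2   S4  S5 
   S3   S5  S3 
 * S4   S1  S6 
   S5   S6  S5 
   S6   S3  S6 
(> = start, * = accepting)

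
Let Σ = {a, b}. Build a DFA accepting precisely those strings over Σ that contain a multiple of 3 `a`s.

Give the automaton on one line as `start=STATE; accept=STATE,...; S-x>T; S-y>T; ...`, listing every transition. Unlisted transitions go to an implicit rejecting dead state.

start=q0; accept=q0; q0-a>q1; q0-b>q0; q1-a>q2; q1-b>q1; q2-a>q0; q2-b>q2

The only thing that matters is how many `a`s have appeared, reduced mod 3. Use one state per residue: q0 for 0, …, q2 for 2. Reading `a` moves to the next residue; anything else stays put. q0 is accepting.
With 3 states:
        a   b  
>* q0   q1  q0 
   q1   q2  q1 
   q2   q0  q2 
(> = start, * = accepting)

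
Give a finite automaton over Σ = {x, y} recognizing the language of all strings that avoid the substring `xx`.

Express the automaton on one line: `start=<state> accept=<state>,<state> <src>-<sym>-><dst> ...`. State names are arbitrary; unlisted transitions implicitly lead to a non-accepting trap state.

start=A accept=A,B A-x->B A-y->A B-x->C B-y->A C-x->C C-y->C

Track partial matches of the forbidden pattern `xx`. State C is a dead state reached once `xx` has occurred; every other state accepts. A means no part of `xx` is currently matched.
3 states suffice.
       x  y 
>* A   B  A 
 * B   C  A 
   C   C  C 
(> = start, * = accepting)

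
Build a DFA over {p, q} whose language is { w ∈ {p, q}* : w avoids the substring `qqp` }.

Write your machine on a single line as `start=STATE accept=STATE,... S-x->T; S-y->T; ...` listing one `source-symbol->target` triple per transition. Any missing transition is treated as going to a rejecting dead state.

Track partial matches of the forbidden pattern `qqp`. State D is a dead state reached once `qqp` has occurred; every other state accepts. A means no part of `qqp` is currently matched.
With 4 states:
       p  q 
>* A   A  B 
 * B   A  C 
 * C   D  C 
   D   D  D 
(> = start, * = accepting)

start=A; accept=A,B,C; A-p->A; A-q->B; B-p->A; B-q->C; C-p->D; C-q->C; D-p->D; D-q->D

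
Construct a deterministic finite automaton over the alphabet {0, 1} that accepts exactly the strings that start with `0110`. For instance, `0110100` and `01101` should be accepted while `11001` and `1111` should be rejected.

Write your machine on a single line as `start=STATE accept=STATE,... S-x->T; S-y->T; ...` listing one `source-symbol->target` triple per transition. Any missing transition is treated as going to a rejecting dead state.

start=q0; accept=q4; q0-0->q1; q0-1->q5; q1-0->q5; q1-1->q2; q2-0->q5; q2-1->q3; q3-0->q4; q3-1->q5; q4-0->q4; q4-1->q4; q5-0->q5; q5-1->q5

Check the first 4 symbols one by one: q0 through q3 record how many have matched `0110` so far; any wrong symbol goes to the dead state q5. After all 4 match we enter the accepting sink q4.
6 states suffice.
        0   1  
>  q0   q1  q5 
   q1   q5  q2 
   q2   q5  q3 
   q3   q4  q5 
 * q4   q4  q4 
   q5   q5  q5 
(> = start, * = accepting)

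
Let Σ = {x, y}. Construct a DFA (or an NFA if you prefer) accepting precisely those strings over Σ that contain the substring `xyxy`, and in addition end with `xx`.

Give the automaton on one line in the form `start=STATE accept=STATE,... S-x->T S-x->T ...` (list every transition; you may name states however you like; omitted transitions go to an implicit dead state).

Handle the two conditions separately and then intersect. The first has 5 states tracking whether and how much of `xyxy` has been seen; the second has 3 states tracking how much of the suffix `xx` has currently been matched. A product state is a pair (one from each), accepting exactly when both do. Minimizing collapses redundant product states.
7 states suffice.
        x   y  
>  S0   S1  S0 
   S1   S1  S2 
   S2   S3  S0 
   S3   S1  S4 
   S4   S5  S4 
   S5   S6  S4 
 * S6   S6  S4 
(> = start, * = accepting)

start=S0 accept=S6 S0-x->S1 S0-y->S0 S1-x->S1 S1-y->S2 S2-x->S3 S2-y->S0 S3-x->S1 S3-y->S4 S4-x->S5 S4-y->S4 S5-x->S6 S5-y->S4 S6-x->S6 S6-y->S4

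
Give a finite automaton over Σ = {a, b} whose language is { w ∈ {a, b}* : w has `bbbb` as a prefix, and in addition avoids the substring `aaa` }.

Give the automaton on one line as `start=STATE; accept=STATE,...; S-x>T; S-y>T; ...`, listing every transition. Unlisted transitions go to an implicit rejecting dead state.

Run two small machines in parallel and take their product. One (6 states) tracks whether the input so far still matches the prefix `bbbb`; the other (4 states) tracks partial matches of the forbidden pattern `aaa`. Each combined state is a pair, one component from each; accept when both components accept. After merging equivalent states the machine shrinks.
With 8 states:
        a   b  
>  s0   s1  s2 
   s1   s1  s1 
   s2   s1  s3 
   s3   s1  s4 
   s4   s1  s5 
 * s5   s6  s5 
 * s6   s7  s5 
 * s7   s1  s5 
(> = start, * = accepting)

start=s0; accept=s5,s6,s7; s0-a>s1; s0-b>s2; s1-a>s1; s1-b>s1; s2-a>s1; s2-b>s3; s3-a>s1; s3-b>s4; s4-a>s1; s4-b>s5; s5-a>s6; s5-b>s5; s6-a>s7; s6-b>s5; s7-a>s1; s7-b>s5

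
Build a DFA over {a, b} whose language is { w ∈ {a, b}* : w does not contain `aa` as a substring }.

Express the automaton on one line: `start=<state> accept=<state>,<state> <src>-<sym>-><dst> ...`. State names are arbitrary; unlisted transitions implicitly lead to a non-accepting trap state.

start=s0 accept=s0,s1 s0-a->s1 s0-b->s0 s1-a->s2 s1-b->s0 s2-a->s2 s2-b->s2

This is the complement of 'contains `aa`'. Use the same substring-matching states — s0 through s2 holding how much of `aa` has just been matched — but flip the accepting set: everything except the trap s2 accepts.
A 3-state machine:
        a   b  
>* s0   s1  s0 
 * s1   s2  s0 
   s2   s2  s2 
(> = start, * = accepting)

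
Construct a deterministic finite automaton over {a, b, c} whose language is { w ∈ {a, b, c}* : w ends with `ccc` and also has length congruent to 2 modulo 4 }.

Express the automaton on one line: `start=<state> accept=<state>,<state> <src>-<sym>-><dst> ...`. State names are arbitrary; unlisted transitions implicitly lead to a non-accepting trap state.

Run two small machines in parallel and take their product. One (4 states) tracks how much of the suffix `ccc` has currently been matched; the other (4 states) tracks the input length modulo 4. Each combined state is a pair, one component from each; accept when both components accept.
16 states suffice.
          a    b    c  
>  q0     q1   q1   q2 
   q1     q3   q3   q4 
   q2     q3   q3   q5 
   q3     q6   q6   q7 
   q4     q6   q6   q8 
   q5     q6   q6   q9 
   q6     q0   q0  q10 
   q7     q0   q0  q11 
   q8     q0   q0  q12 
   q9     q0   q0  q12 
   q10    q1   q1  q13 
   q11    q1   q1  q14 
   q12    q1   q1  q14 
   q13    q3   q3  q15 
   q14    q3   q3  q15 
 * q15    q6   q6   q9 
(> = start, * = accepting)

start=q0 accept=q15 q0-a->q1 q0-b->q1 q0-c->q2 q1-a->q3 q1-b->q3 q1-c->q4 q2-a->q3 q2-b->q3 q2-c->q5 q3-a->q6 q3-b->q6 q3-c->q7 q4-a->q6 q4-b->q6 q4-c->q8 q5-a->q6 q5-b->q6 q5-c->q9 q6-a->q0 q6-b->q0 q6-c->q10 q7-a->q0 q7-b->q0 q7-c->q11 q8-a->q0 q8-b->q0 q8-c->q12 q9-a->q0 q9-b->q0 q9-c->q12 q10-a->q1 q10-b->q1 q10-c->q13 q11-a->q1 q11-b->q1 q11-c->q14 q12-a->q1 q12-b->q1 q12-c->q14 q13-a->q3 q13-b->q3 q13-c->q15 q14-a->q3 q14-b->q3 q14-c->q15 q15-a->q6 q15-b->q6 q15-c->q9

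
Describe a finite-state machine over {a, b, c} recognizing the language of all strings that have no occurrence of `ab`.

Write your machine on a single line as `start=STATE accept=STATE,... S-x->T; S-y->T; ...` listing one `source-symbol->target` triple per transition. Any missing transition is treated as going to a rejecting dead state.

Track partial matches of the forbidden pattern `ab`. State q2 is a dead state reached once `ab` has occurred; every other state accepts. q0 means no part of `ab` is currently matched.
A 3-state machine:
        a   b   c  
>* q0   q1  q0  q0 
 * q1   q1  q2  q0 
   q2   q2  q2  q2 
(> = start, * = accepting)

start=q0; accept=q0,q1; q0-a->q1; q0-b->q0; q0-c->q0; q1-a->q1; q1-b->q2; q1-c->q0; q2-a->q2; q2-b->q2; q2-c->q2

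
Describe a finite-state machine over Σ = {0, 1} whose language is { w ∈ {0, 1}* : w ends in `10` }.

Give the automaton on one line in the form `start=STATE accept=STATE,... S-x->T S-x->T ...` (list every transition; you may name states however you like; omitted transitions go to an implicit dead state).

start=q0 accept=q2 q0-0->q0 q0-1->q1 q1-0->q2 q1-1->q1 q2-0->q0 q2-1->q1

Remember how much of `10` the current input suffix matches. State q0 means no match yet; q1 means the last symbol is `1`; q2 means the last 2 symbols are `10`. Only q2 accepts. On a mismatch, fall back to the longest proper suffix that is still a prefix of `10`.
3 states suffice.
        0   1  
>  q0   q0  q1 
   q1   q2  q1 
 * q2   q0  q1 
(> = start, * = accepting)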